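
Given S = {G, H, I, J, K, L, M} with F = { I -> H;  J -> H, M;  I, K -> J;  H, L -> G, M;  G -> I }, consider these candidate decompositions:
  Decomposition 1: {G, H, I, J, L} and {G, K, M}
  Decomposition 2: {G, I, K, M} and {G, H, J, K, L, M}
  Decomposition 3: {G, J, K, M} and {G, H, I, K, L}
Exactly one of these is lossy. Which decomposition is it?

Decomposition 1: common = {G}, closure = {G, H, I} → lossy.
Decomposition 2: common = {G, K, M}, closure = {G, H, I, J, K, M} → lossless.
Decomposition 3: common = {G, K}, closure = {G, H, I, J, K, M} → lossless.

Decomposition 1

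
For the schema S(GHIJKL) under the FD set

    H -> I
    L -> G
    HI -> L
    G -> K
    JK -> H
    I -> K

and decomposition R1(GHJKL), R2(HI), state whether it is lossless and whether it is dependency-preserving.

Lossless test: (H)⁺ = {GHIKL}, which contains all of one fragment — lossless.
Dependency preservation: the restricted closure of {I} across the fragments never reaches {K}, so I → K cannot be enforced without a join — not preserved.

lossless but not dependency-preserving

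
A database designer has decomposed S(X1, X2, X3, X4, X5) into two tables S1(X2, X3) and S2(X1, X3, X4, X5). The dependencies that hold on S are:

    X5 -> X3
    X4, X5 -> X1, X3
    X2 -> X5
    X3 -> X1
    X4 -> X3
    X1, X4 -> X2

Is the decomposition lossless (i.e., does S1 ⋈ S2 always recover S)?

No

Common attributes: S1 ∩ S2 = {X3}.
Closure of {X3}: X3 → X1 applies, adding X1. So (X3)⁺ = {X1, X3}.
The closure contains neither all of S1 = {X2, X3} nor all of S2 = {X1, X3, X4, X5}, so the common attributes are not a superkey of either fragment. The join is lossy.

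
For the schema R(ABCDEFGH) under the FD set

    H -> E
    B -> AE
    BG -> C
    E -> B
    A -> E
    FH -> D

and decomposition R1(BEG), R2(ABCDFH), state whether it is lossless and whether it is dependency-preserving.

lossy and not dependency-preserving

Lossless test: (B)⁺ = {ABE}, which is a superkey of neither fragment — lossy.
Dependency preservation: the restricted closure of {BG} across the fragments never reaches {C}, so BG → C cannot be enforced without a join — not preserved.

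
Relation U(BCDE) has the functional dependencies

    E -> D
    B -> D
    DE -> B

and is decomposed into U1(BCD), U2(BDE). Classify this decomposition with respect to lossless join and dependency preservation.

Lossless test: (BD)⁺ = {BD}, which is a superkey of neither fragment — lossy.
Dependency preservation: every FD's attributes lie within a single fragment, so each can be enforced locally — preserved.

lossy but dependency-preserving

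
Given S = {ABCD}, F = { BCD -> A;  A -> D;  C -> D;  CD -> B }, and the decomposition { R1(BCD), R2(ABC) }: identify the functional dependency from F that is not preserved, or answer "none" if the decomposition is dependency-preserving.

A -> D

Check A → D: no single fragment contains all of {AD}, and the restricted closure of {A} across the fragments never reaches {D}.
BCD → A is preserved.
C → D is preserved.
CD → B is preserved.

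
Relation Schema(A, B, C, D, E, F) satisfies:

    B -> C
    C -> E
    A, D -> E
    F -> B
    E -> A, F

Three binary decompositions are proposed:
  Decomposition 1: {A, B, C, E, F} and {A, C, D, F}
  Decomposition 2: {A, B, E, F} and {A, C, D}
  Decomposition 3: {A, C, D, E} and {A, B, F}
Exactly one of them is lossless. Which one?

Decomposition 1: common = {A, C, F}, closure = {A, B, C, E, F} → lossless.
Decomposition 2: common = {A}, closure = {A} → lossy.
Decomposition 3: common = {A}, closure = {A} → lossy.

Decomposition 1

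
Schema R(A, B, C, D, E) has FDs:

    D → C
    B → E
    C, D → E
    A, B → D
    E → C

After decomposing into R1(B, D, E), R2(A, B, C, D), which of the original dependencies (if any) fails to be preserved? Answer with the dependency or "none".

E → C

Check E → C: no single fragment contains all of {C, E}, and the restricted closure of {E} across the fragments never reaches {C}.
D → C is preserved.
B → E is preserved.
C, D → E is preserved.
A, B → D is preserved.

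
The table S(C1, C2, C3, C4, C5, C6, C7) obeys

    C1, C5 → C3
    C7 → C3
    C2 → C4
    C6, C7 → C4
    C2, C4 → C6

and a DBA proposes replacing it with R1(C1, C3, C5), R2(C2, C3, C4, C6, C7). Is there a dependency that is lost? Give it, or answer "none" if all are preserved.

none

C1, C5 → C3 lies within R1.
C7 → C3 lies within R2.
C2 → C4 lies within R2.
C6, C7 → C4 lies within R2.
C2, C4 → C6 lies within R2.
Every dependency is enforceable on the fragments, so the decomposition is dependency-preserving.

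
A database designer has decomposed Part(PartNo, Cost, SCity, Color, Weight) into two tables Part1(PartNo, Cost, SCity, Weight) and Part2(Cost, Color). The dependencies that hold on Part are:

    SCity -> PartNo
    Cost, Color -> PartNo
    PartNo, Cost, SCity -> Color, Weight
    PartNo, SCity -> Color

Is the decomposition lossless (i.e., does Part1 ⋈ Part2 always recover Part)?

Common attributes: Part1 ∩ Part2 = {Cost}.
No dependency enlarges {Cost}, so (Cost)⁺ = {Cost}.
The closure contains neither all of Part1 = {PartNo, Cost, SCity, Weight} nor all of Part2 = {Cost, Color}, so the common attributes are not a superkey of either fragment. The join is lossy.

No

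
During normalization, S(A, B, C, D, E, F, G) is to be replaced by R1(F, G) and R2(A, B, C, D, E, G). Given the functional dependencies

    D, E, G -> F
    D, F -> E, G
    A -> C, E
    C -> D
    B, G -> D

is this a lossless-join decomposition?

No

Common attributes: R1 ∩ R2 = {G}.
No dependency enlarges {G}, so (G)⁺ = {G}.
The closure contains neither all of R1 = {F, G} nor all of R2 = {A, B, C, D, E, G}, so the common attributes are not a superkey of either fragment. The join is lossy.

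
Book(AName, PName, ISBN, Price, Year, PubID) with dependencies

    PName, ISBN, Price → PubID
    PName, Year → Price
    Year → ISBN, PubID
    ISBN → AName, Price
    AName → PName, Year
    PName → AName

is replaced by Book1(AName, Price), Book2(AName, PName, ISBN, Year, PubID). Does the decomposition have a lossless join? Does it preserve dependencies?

lossless and dependency-preserving

Lossless test: (AName)⁺ = {AName, PName, ISBN, Price, Year, PubID}, which contains all of one fragment — lossless.
Dependency preservation: PName, ISBN, Price → PubID; PName, Year → Price; ISBN → AName, Price are not contained in any single fragment, but the restricted closure of each left-hand side across the fragments still reaches the right-hand side; the remaining FDs each lie inside some fragment. All dependencies are preserved.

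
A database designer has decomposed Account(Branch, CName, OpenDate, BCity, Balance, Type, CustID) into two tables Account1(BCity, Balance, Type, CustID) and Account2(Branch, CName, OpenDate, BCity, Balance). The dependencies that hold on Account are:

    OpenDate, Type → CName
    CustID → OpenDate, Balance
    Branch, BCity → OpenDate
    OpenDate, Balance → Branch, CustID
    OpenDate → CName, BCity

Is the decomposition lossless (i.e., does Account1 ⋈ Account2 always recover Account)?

No

Common attributes: Account1 ∩ Account2 = {BCity, Balance}.
No dependency enlarges {BCity, Balance}, so (BCity, Balance)⁺ = {BCity, Balance}.
The closure contains neither all of Account1 = {BCity, Balance, Type, CustID} nor all of Account2 = {Branch, CName, OpenDate, BCity, Balance}, so the common attributes are not a superkey of either fragment. The join is lossy.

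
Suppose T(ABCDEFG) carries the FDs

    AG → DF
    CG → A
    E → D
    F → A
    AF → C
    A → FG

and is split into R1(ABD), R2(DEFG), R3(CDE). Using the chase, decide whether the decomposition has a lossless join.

No

Chase test. Columns are ABCDEFG; row i has aⱼ where attribute j ∈ Ri, else bᵢⱼ.
Initial tableau (one row per fragment):
  row 1: a1 a2 b13 a4 b15 b16 b17
  row 2: b21 b22 b23 a4 a5 a6 a7
  row 3: b31 b32 a3 a4 a5 b36 b37
No row becomes fully distinguished — the join is lossy.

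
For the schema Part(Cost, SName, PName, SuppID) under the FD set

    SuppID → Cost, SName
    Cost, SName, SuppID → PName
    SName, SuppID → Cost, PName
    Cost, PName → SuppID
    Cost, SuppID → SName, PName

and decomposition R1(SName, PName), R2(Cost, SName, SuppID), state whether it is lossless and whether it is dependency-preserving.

Lossless test: (SName)⁺ = {SName}, which is a superkey of neither fragment — lossy.
Dependency preservation: the restricted closure of {Cost, SName, SuppID} across the fragments never reaches {PName}, so Cost, SName, SuppID → PName cannot be enforced without a join — not preserved.

lossy and not dependency-preserving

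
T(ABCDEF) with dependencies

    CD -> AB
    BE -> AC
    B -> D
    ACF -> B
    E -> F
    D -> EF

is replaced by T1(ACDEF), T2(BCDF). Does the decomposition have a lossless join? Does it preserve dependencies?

Lossless test: (CDF)⁺ = {ABCDEF}, which contains all of one fragment — lossless.
Dependency preservation: CD → AB; BE → AC; ACF → B are not contained in any single fragment, but the restricted closure of each left-hand side across the fragments still reaches the right-hand side; the remaining FDs each lie inside some fragment. All dependencies are preserved.

lossless and dependency-preserving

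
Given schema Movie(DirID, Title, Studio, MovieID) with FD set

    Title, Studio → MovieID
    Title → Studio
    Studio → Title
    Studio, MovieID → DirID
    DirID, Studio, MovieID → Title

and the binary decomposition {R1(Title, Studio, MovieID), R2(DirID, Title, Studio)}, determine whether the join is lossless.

Yes

Common attributes: R1 ∩ R2 = {Title, Studio}.
Closure of {Title, Studio}: Title, Studio → MovieID applies, adding MovieID; Studio, MovieID → DirID applies, adding DirID. So (Title, Studio)⁺ = {DirID, Title, Studio, MovieID}.
This closure contains every attribute of R1, so R1 ∩ R2 → R1. The join is lossless.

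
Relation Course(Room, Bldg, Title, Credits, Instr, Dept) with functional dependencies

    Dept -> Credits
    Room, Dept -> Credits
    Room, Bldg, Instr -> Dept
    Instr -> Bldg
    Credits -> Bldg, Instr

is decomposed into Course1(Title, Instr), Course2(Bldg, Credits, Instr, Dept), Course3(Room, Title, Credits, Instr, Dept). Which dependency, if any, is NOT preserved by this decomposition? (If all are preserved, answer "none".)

none

Dept → Credits lies within Course2.
Room, Dept → Credits lies within Course3.
Room, Bldg, Instr → Dept: restricted closure across fragments reaches Dept.
Instr → Bldg lies within Course2.
Credits → Bldg, Instr lies within Course2.
Every dependency is enforceable on the fragments, so the decomposition is dependency-preserving.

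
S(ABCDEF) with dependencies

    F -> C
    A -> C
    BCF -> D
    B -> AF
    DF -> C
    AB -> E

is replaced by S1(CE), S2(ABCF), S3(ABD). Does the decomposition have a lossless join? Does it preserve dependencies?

Lossless test (chase): Rows 2 and 3 agree on A; apply A→C and equate their C entries. Rows 2 and 3 agree on B; apply B→AF and equate their AF entries. Rows 2 and 3 agree on AB; apply AB→E and equate their E entries. Rows 2 and 3 agree on BCF; apply BCF→D and equate their D entries. No row becomes fully distinguished — the join is lossy.
Dependency preservation: the restricted closure of {AB} across the fragments never reaches {E}, so AB → E cannot be enforced without a join — not preserved.

lossy and not dependency-preserving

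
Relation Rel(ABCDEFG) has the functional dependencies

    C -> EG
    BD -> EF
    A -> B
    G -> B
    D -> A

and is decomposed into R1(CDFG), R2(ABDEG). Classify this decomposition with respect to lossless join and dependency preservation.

lossless but not dependency-preserving

Lossless test: (DG)⁺ = {ABDEFG}, which contains all of one fragment — lossless.
Dependency preservation: the restricted closure of {C} across the fragments never reaches {EG}, so C → EG cannot be enforced without a join — not preserved.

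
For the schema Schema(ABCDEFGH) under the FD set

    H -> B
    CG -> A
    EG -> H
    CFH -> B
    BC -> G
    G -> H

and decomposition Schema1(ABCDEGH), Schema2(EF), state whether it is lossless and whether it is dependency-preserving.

Lossless test: (E)⁺ = {E}, which is a superkey of neither fragment — lossy.
Dependency preservation: CFH → B is not contained in any single fragment, but the restricted closure of its left-hand side across the fragments still reaches the right-hand side; the remaining FDs each lie inside some fragment. All dependencies are preserved.

lossy but dependency-preserving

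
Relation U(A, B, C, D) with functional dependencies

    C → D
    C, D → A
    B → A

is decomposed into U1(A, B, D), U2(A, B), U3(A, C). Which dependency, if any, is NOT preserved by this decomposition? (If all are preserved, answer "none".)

C → D

Check C → D: no single fragment contains all of {C, D}, and the restricted closure of {C} across the fragments never reaches {D}.
C, D → A is preserved.
B → A is preserved.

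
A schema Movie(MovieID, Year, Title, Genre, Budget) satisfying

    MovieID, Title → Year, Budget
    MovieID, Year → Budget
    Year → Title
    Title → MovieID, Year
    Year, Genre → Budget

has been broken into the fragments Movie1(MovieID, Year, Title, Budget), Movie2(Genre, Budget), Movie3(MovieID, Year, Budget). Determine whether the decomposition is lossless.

Chase test. Columns are MovieID, Year, Title, Genre, Budget; row i has aⱼ where attribute j ∈ Moviei, else bᵢⱼ.
Initial tableau (one row per fragment):
  row 1: a1 a2 a3 b14 a5
  row 2: b21 b22 b23 a4 a5
  row 3: a1 a2 b33 b34 a5
Rows 1 and 3 agree on Year; apply Year→Title and equate their Title entries.
No row becomes fully distinguished — the join is lossy.

No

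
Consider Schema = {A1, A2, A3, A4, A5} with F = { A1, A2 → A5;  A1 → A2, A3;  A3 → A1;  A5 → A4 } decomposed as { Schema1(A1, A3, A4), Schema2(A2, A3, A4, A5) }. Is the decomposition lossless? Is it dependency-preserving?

Lossless test: (A3, A4)⁺ = {A1, A2, A3, A4, A5}, which contains all of one fragment — lossless.
Dependency preservation: A1, A2 → A5; A1 → A2, A3 are not contained in any single fragment, but the restricted closure of each left-hand side across the fragments still reaches the right-hand side; the remaining FDs each lie inside some fragment. All dependencies are preserved.

lossless and dependency-preserving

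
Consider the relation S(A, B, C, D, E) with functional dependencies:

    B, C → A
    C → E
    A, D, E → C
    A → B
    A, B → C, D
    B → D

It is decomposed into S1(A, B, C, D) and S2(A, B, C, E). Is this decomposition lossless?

Yes

Common attributes: S1 ∩ S2 = {A, B, C}.
Closure of {A, B, C}: C → E applies, adding E; A, B → C, D applies, adding D. So (A, B, C)⁺ = {A, B, C, D, E}.
This closure contains every attribute of S1, so S1 ∩ S2 → S1. The join is lossless.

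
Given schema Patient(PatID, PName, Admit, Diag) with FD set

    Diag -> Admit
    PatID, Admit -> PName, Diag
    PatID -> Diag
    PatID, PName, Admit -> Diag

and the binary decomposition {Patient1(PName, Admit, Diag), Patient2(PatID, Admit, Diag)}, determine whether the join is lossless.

No

Common attributes: Patient1 ∩ Patient2 = {Admit, Diag}.
No dependency enlarges {Admit, Diag}, so (Admit, Diag)⁺ = {Admit, Diag}.
The closure contains neither all of Patient1 = {PName, Admit, Diag} nor all of Patient2 = {PatID, Admit, Diag}, so the common attributes are not a superkey of either fragment. The join is lossy.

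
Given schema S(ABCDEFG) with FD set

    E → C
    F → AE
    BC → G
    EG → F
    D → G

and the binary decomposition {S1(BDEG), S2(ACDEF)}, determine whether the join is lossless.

Yes

Common attributes: S1 ∩ S2 = {DE}.
Closure of {DE}: E → C applies, adding C; D → G applies, adding G; EG → F applies, adding F; F → AE applies, adding A. So (DE)⁺ = {ACDEFG}.
This closure contains every attribute of S2, so S1 ∩ S2 → S2. The join is lossless.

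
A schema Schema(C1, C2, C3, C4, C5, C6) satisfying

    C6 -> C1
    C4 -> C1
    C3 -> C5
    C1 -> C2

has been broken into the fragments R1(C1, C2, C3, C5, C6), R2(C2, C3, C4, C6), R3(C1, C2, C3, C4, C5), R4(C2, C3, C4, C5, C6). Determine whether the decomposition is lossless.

Yes

Chase test. Columns are C1, C2, C3, C4, C5, C6; row i has aⱼ where attribute j ∈ Ri, else bᵢⱼ.
Initial tableau (one row per fragment):
  row 1: a1 a2 a3 b14 a5 a6
  row 2: b21 a2 a3 a4 b25 a6
  row 3: a1 a2 a3 a4 a5 b36
  row 4: b41 a2 a3 a4 a5 a6
Rows 1 and 2 agree on C6; apply C6→C1 and equate their C1 entries.
Rows 1 and 4 agree on C6; apply C6→C1 and equate their C1 entries.
Rows 1 and 2 agree on C3; apply C3→C5 and equate their C5 entries.
Row 2 is now all distinguished symbols — the join is lossless.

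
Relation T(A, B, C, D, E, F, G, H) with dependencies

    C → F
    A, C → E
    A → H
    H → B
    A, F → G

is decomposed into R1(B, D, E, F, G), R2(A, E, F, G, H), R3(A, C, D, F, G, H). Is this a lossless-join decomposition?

Chase test. Columns are A, B, C, D, E, F, G, H; row i has aⱼ where attribute j ∈ Ri, else bᵢⱼ.
Initial tableau (one row per fragment):
  row 1: b11 a2 b13 a4 a5 a6 a7 b18
  row 2: a1 b22 b23 b24 a5 a6 a7 a8
  row 3: a1 b32 a3 a4 b35 a6 a7 a8
Rows 2 and 3 agree on H; apply H→B and equate their B entries.
No row becomes fully distinguished — the join is lossy.

No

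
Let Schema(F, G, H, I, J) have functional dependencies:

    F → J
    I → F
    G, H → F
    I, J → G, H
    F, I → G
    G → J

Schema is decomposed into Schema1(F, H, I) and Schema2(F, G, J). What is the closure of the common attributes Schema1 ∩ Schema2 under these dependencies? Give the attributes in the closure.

Schema1 ∩ Schema2 = {F}.
F → J applies, adding J
Closure: {F, J}.

F, J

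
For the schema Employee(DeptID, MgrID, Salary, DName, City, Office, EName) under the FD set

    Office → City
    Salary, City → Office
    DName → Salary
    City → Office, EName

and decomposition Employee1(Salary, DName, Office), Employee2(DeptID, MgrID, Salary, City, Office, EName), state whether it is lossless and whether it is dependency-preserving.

lossy but dependency-preserving

Lossless test: (Salary, Office)⁺ = {Salary, City, Office, EName}, which is a superkey of neither fragment — lossy.
Dependency preservation: every FD's attributes lie within a single fragment, so each can be enforced locally — preserved.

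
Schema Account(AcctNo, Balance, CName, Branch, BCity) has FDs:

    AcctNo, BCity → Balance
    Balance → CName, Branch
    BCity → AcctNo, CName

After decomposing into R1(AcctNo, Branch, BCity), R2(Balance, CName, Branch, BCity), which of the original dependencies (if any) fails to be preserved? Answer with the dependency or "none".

AcctNo, BCity → Balance: restricted closure across fragments reaches Balance.
Balance → CName, Branch lies within R2.
BCity → AcctNo, CName: restricted closure across fragments reaches AcctNo, CName.
Every dependency is enforceable on the fragments, so the decomposition is dependency-preserving.

none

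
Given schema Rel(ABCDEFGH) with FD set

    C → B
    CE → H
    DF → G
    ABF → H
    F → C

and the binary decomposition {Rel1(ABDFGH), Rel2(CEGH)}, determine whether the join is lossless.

No

Common attributes: Rel1 ∩ Rel2 = {GH}.
No dependency enlarges {GH}, so (GH)⁺ = {GH}.
The closure contains neither all of Rel1 = {ABDFGH} nor all of Rel2 = {CEGH}, so the common attributes are not a superkey of either fragment. The join is lossy.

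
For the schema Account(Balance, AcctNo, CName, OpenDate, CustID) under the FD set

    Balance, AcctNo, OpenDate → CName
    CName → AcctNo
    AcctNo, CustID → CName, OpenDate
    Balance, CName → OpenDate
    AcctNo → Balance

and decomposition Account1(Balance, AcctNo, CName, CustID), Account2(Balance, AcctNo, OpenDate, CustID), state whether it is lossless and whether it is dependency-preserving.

Lossless test: (Balance, AcctNo, CustID)⁺ = {Balance, AcctNo, CName, OpenDate, CustID}, which contains all of one fragment — lossless.
Dependency preservation: the restricted closure of {Balance, AcctNo, OpenDate} across the fragments never reaches {CName}, so Balance, AcctNo, OpenDate → CName cannot be enforced without a join — not preserved.

lossless but not dependency-preserving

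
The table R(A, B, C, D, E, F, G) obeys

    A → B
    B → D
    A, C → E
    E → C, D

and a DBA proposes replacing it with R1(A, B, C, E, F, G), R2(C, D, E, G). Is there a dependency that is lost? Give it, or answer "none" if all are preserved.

B → D

Check B → D: no single fragment contains all of {B, D}, and the restricted closure of {B} across the fragments never reaches {D}.
A → B is preserved.
A, C → E is preserved.
E → C, D is preserved.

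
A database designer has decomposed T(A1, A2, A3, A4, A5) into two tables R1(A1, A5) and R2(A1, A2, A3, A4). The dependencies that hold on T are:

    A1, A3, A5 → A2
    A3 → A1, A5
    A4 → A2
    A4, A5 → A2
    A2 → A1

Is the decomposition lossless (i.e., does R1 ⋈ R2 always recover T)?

No

Common attributes: R1 ∩ R2 = {A1}.
No dependency enlarges {A1}, so (A1)⁺ = {A1}.
The closure contains neither all of R1 = {A1, A5} nor all of R2 = {A1, A2, A3, A4}, so the common attributes are not a superkey of either fragment. The join is lossy.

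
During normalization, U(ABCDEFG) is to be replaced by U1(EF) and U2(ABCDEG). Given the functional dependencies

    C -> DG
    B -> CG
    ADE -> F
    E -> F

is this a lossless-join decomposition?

Common attributes: U1 ∩ U2 = {E}.
Closure of {E}: E → F applies, adding F. So (E)⁺ = {EF}.
This closure contains every attribute of U1, so U1 ∩ U2 → U1. The join is lossless.

Yes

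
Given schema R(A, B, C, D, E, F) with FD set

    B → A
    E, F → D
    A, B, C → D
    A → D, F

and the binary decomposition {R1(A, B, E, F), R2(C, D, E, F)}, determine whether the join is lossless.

No

Common attributes: R1 ∩ R2 = {E, F}.
Closure of {E, F}: E, F → D applies, adding D. So (E, F)⁺ = {D, E, F}.
The closure contains neither all of R1 = {A, B, E, F} nor all of R2 = {C, D, E, F}, so the common attributes are not a superkey of either fragment. The join is lossy.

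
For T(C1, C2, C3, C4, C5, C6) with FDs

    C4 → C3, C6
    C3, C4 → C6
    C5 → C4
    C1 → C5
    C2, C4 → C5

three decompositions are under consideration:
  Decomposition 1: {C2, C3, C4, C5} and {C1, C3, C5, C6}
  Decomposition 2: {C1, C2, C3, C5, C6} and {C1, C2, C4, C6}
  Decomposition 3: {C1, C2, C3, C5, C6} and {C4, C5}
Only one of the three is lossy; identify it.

Decomposition 1

Decomposition 1: common = {C3, C5}, closure = {C3, C4, C5, C6} → lossy.
Decomposition 2: common = {C1, C2, C6}, closure = {C1, C2, C3, C4, C5, C6} → lossless.
Decomposition 3: common = {C5}, closure = {C3, C4, C5, C6} → lossless.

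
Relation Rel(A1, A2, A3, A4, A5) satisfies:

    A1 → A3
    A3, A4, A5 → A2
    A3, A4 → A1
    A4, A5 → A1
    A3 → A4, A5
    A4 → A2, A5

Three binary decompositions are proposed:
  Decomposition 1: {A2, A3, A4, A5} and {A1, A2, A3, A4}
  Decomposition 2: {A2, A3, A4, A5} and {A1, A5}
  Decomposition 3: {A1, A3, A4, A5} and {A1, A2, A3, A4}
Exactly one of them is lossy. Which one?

Decomposition 1: common = {A2, A3, A4}, closure = {A1, A2, A3, A4, A5} → lossless.
Decomposition 2: common = {A5}, closure = {A5} → lossy.
Decomposition 3: common = {A1, A3, A4}, closure = {A1, A2, A3, A4, A5} → lossless.

Decomposition 2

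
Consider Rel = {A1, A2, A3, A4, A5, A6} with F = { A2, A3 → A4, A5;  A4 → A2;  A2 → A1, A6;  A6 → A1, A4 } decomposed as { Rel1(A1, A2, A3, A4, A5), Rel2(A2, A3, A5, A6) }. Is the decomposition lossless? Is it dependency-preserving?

lossless and dependency-preserving

Lossless test: (A2, A3, A5)⁺ = {A1, A2, A3, A4, A5, A6}, which contains all of one fragment — lossless.
Dependency preservation: A2 → A1, A6; A6 → A1, A4 are not contained in any single fragment, but the restricted closure of each left-hand side across the fragments still reaches the right-hand side; the remaining FDs each lie inside some fragment. All dependencies are preserved.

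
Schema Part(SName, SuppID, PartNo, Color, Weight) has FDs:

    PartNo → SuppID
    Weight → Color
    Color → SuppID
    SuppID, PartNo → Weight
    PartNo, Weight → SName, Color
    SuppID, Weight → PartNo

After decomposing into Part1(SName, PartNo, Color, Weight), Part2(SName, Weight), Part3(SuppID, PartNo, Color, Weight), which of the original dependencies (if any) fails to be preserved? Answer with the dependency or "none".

none

PartNo → SuppID lies within Part3.
Weight → Color lies within Part1.
Color → SuppID lies within Part3.
SuppID, PartNo → Weight lies within Part3.
PartNo, Weight → SName, Color lies within Part1.
SuppID, Weight → PartNo lies within Part3.
Every dependency is enforceable on the fragments, so the decomposition is dependency-preserving.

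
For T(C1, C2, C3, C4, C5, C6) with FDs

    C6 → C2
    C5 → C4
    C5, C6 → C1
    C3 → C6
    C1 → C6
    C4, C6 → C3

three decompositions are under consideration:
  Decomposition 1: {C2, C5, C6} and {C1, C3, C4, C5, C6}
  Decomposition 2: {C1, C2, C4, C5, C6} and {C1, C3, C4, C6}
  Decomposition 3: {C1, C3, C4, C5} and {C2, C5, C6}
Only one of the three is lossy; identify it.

Decomposition 1: common = {C5, C6}, closure = {C1, C2, C3, C4, C5, C6} → lossless.
Decomposition 2: common = {C1, C4, C6}, closure = {C1, C2, C3, C4, C6} → lossless.
Decomposition 3: common = {C5}, closure = {C4, C5} → lossy.

Decomposition 3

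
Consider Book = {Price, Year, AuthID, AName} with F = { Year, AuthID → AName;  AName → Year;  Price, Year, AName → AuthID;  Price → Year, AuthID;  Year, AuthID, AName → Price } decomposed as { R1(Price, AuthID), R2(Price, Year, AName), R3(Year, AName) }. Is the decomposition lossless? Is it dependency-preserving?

Lossless test (chase): Rows 1 and 2 agree on Price; apply Price→Year, AuthID and equate their Year, AuthID entries. Rows 1 and 2 agree on Year, AuthID; apply Year, AuthID→AName and equate their AName entries. Row 1 is now all distinguished symbols — the join is lossless.
Dependency preservation: the restricted closure of {Year, AuthID} across the fragments never reaches {AName}, so Year, AuthID → AName cannot be enforced without a join — not preserved.

lossless but not dependency-preserving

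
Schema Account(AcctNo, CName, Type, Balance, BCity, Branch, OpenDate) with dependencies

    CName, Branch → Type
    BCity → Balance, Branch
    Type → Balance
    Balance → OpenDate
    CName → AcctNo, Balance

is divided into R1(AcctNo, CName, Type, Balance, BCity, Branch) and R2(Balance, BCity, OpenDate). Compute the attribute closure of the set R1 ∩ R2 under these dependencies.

R1 ∩ R2 = {Balance, BCity}.
BCity → Balance, Branch applies, adding Branch
Balance → OpenDate applies, adding OpenDate
Closure: {Balance, BCity, Branch, OpenDate}.

Balance, BCity, Branch, OpenDate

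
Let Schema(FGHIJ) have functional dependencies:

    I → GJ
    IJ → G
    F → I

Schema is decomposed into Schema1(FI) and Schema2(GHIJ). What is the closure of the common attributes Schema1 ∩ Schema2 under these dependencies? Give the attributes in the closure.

GIJ

Schema1 ∩ Schema2 = {I}.
I → GJ applies, adding GJ
Closure: {GIJ}.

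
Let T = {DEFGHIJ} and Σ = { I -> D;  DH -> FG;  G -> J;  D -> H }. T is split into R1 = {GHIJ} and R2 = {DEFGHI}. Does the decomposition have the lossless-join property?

Common attributes: R1 ∩ R2 = {GHI}.
Closure of {GHI}: I → D applies, adding D; DH → FG applies, adding F; G → J applies, adding J. So (GHI)⁺ = {DFGHIJ}.
This closure contains every attribute of R1, so R1 ∩ R2 → R1. The join is lossless.

Yes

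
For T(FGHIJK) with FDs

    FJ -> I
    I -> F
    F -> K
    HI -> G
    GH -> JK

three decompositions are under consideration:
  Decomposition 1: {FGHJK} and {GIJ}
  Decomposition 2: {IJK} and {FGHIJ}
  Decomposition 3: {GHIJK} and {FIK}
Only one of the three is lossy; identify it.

Decomposition 1

Decomposition 1: common = {GJ}, closure = {GJ} → lossy.
Decomposition 2: common = {IJ}, closure = {FIJK} → lossless.
Decomposition 3: common = {IK}, closure = {FIK} → lossless.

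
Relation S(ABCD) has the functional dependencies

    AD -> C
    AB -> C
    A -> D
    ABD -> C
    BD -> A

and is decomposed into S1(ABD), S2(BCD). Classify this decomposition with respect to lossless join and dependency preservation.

Lossless test: (BD)⁺ = {ABCD}, which contains all of one fragment — lossless.
Dependency preservation: the restricted closure of {AD} across the fragments never reaches {C}, so AD → C cannot be enforced without a join — not preserved.

lossless but not dependency-preserving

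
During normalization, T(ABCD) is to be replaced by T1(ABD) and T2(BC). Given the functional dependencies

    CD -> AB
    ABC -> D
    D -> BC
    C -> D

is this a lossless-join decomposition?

No

Common attributes: T1 ∩ T2 = {B}.
No dependency enlarges {B}, so (B)⁺ = {B}.
The closure contains neither all of T1 = {ABD} nor all of T2 = {BC}, so the common attributes are not a superkey of either fragment. The join is lossy.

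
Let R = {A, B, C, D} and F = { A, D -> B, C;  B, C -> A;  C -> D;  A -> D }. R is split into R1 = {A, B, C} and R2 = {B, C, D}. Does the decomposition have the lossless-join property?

Common attributes: R1 ∩ R2 = {B, C}.
Closure of {B, C}: B, C → A applies, adding A; C → D applies, adding D. So (B, C)⁺ = {A, B, C, D}.
This closure contains every attribute of R1, so R1 ∩ R2 → R1. The join is lossless.

Yes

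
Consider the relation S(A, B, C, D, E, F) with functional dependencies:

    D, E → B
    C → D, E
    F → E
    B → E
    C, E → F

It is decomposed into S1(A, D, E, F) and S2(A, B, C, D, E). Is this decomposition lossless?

Common attributes: S1 ∩ S2 = {A, D, E}.
Closure of {A, D, E}: D, E → B applies, adding B. So (A, D, E)⁺ = {A, B, D, E}.
The closure contains neither all of S1 = {A, D, E, F} nor all of S2 = {A, B, C, D, E}, so the common attributes are not a superkey of either fragment. The join is lossy.

No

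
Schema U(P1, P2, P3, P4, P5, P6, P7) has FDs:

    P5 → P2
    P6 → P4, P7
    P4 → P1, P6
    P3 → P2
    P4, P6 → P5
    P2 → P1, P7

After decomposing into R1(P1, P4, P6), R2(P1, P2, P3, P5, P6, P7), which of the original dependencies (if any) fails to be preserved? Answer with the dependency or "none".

none

P5 → P2 lies within R2.
P6 → P4, P7: restricted closure across fragments reaches P4, P7.
P4 → P1, P6 lies within R1.
P3 → P2 lies within R2.
P4, P6 → P5: restricted closure across fragments reaches P5.
P2 → P1, P7 lies within R2.
Every dependency is enforceable on the fragments, so the decomposition is dependency-preserving.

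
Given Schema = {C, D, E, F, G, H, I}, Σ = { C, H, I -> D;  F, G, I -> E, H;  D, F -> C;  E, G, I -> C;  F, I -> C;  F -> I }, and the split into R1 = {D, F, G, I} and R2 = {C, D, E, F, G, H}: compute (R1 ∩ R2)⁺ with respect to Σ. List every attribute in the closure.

R1 ∩ R2 = {D, F, G}.
D, F → C applies, adding C
F → I applies, adding I
F, G, I → E, H applies, adding E, H
Closure: {C, D, E, F, G, H, I}.

C, D, E, F, G, H, I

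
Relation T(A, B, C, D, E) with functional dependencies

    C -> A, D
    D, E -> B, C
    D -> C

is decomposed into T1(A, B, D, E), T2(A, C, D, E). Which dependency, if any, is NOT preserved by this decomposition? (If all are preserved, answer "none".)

none

C → A, D lies within T2.
D, E → B, C: restricted closure across fragments reaches B, C.
D → C lies within T2.
Every dependency is enforceable on the fragments, so the decomposition is dependency-preserving.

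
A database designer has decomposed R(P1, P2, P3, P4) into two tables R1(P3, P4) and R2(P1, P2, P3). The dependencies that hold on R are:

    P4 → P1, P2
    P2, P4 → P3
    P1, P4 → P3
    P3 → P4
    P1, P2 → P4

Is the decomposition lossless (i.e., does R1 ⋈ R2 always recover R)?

Yes

Common attributes: R1 ∩ R2 = {P3}.
Closure of {P3}: P3 → P4 applies, adding P4; P4 → P1, P2 applies, adding P1, P2. So (P3)⁺ = {P1, P2, P3, P4}.
This closure contains every attribute of R1, so R1 ∩ R2 → R1. The join is lossless.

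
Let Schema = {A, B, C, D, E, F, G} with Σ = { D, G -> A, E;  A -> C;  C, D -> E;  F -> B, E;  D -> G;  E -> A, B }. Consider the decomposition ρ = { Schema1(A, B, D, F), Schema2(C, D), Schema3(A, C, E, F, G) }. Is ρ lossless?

Chase test. Columns are A, B, C, D, E, F, G; row i has aⱼ where attribute j ∈ Schemai, else bᵢⱼ.
Initial tableau (one row per fragment):
  row 1: a1 a2 b13 a4 b15 a6 b17
  row 2: b21 b22 a3 a4 b25 b26 b27
  row 3: a1 b32 a3 b34 a5 a6 a7
Rows 1 and 3 agree on A; apply A→C and equate their C entries.
Rows 1 and 2 agree on C, D; apply C, D→E and equate their E entries.
Rows 1 and 3 agree on F; apply F→B, E and equate their B, E entries.
Rows 1 and 2 agree on D; apply D→G and equate their G entries.
Rows 1 and 2 agree on E; apply E→A, B and equate their A, B entries.
No row becomes fully distinguished — the join is lossy.

No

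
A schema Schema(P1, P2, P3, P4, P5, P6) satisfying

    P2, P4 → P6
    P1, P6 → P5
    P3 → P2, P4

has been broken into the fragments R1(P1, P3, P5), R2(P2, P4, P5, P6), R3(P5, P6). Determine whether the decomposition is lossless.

No

Chase test. Columns are P1, P2, P3, P4, P5, P6; row i has aⱼ where attribute j ∈ Ri, else bᵢⱼ.
Initial tableau (one row per fragment):
  row 1: a1 b12 a3 b14 a5 b16
  row 2: b21 a2 b23 a4 a5 a6
  row 3: b31 b32 b33 b34 a5 a6
No row becomes fully distinguished — the join is lossy.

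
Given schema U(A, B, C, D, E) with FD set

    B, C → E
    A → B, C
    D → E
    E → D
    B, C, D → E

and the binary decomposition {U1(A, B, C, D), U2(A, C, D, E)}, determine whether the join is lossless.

Yes

Common attributes: U1 ∩ U2 = {A, C, D}.
Closure of {A, C, D}: A → B, C applies, adding B; D → E applies, adding E. So (A, C, D)⁺ = {A, B, C, D, E}.
This closure contains every attribute of U1, so U1 ∩ U2 → U1. The join is lossless.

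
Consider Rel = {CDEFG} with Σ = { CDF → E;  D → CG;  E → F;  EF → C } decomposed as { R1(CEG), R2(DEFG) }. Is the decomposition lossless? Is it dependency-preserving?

Lossless test: (EG)⁺ = {CEFG}, which contains all of one fragment — lossless.
Dependency preservation: the restricted closure of {D} across the fragments never reaches {CG}, so D → CG cannot be enforced without a join — not preserved.

lossless but not dependency-preserving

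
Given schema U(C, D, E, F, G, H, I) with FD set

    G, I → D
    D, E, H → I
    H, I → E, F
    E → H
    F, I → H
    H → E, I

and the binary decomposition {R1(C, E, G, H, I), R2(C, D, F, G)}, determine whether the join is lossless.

No

Common attributes: R1 ∩ R2 = {C, G}.
No dependency enlarges {C, G}, so (C, G)⁺ = {C, G}.
The closure contains neither all of R1 = {C, E, G, H, I} nor all of R2 = {C, D, F, G}, so the common attributes are not a superkey of either fragment. The join is lossy.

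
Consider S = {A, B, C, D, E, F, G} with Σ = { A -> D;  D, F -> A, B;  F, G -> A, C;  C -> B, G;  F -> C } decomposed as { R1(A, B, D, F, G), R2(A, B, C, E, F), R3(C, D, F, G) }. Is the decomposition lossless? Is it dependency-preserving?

Lossless test (chase): Rows 1 and 2 agree on A; apply A→D and equate their D entries. Rows 1 and 3 agree on D, F; apply D, F→A, B and equate their A, B entries. Rows 1 and 3 agree on F, G; apply F, G→A, C and equate their A, C entries. Rows 1 and 2 agree on C; apply C→B, G and equate their B, G entries. Row 2 is now all distinguished symbols — the join is lossless.
Dependency preservation: F, G → A, C; C → B, G are not contained in any single fragment, but the restricted closure of each left-hand side across the fragments still reaches the right-hand side; the remaining FDs each lie inside some fragment. All dependencies are preserved.

lossless and dependency-preserving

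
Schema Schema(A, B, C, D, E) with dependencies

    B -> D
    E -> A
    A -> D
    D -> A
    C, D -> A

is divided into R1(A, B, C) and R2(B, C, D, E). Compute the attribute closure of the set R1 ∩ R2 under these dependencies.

R1 ∩ R2 = {B, C}.
B → D applies, adding D
D → A applies, adding A
Closure: {A, B, C, D}.

A, B, C, D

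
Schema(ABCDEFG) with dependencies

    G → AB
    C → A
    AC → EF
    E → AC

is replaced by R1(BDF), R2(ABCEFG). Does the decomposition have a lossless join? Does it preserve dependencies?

lossy but dependency-preserving

Lossless test: (BF)⁺ = {BF}, which is a superkey of neither fragment — lossy.
Dependency preservation: every FD's attributes lie within a single fragment, so each can be enforced locally — preserved.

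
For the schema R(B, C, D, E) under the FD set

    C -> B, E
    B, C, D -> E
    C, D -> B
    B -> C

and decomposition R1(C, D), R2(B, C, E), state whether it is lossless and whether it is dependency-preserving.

lossless and dependency-preserving

Lossless test: (C)⁺ = {B, C, E}, which contains all of one fragment — lossless.
Dependency preservation: B, C, D → E; C, D → B are not contained in any single fragment, but the restricted closure of each left-hand side across the fragments still reaches the right-hand side; the remaining FDs each lie inside some fragment. All dependencies are preserved.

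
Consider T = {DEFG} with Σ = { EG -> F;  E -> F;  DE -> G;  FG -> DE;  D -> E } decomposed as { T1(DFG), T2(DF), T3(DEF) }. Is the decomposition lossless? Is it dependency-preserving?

lossless and dependency-preserving

Lossless test (chase): Rows 1 and 2 agree on D; apply D→E and equate their E entries. Rows 1 and 3 agree on D; apply D→E and equate their E entries. Rows 1 and 2 agree on DE; apply DE→G and equate their G entries. Rows 1 and 3 agree on DE; apply DE→G and equate their G entries. Row 1 is now all distinguished symbols — the join is lossless.
Dependency preservation: EG → F; DE → G; FG → DE are not contained in any single fragment, but the restricted closure of each left-hand side across the fragments still reaches the right-hand side; the remaining FDs each lie inside some fragment. All dependencies are preserved.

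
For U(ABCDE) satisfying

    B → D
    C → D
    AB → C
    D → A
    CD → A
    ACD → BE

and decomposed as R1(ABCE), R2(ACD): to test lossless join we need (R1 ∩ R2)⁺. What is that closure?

ABCDE

R1 ∩ R2 = {AC}.
C → D applies, adding D
ACD → BE applies, adding BE
Closure: {ABCDE}.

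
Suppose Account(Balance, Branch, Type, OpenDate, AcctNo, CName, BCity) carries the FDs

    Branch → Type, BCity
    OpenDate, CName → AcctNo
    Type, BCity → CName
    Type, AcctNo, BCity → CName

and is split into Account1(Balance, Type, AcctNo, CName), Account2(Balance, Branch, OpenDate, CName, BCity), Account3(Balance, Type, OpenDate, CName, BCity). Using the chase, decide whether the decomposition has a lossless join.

No

Chase test. Columns are Balance, Branch, Type, OpenDate, AcctNo, CName, BCity; row i has aⱼ where attribute j ∈ Accounti, else bᵢⱼ.
Initial tableau (one row per fragment):
  row 1: a1 b12 a3 b14 a5 a6 b17
  row 2: a1 a2 b23 a4 b25 a6 a7
  row 3: a1 b32 a3 a4 b35 a6 a7
Rows 2 and 3 agree on OpenDate, CName; apply OpenDate, CName→AcctNo and equate their AcctNo entries.
No row becomes fully distinguished — the join is lossy.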